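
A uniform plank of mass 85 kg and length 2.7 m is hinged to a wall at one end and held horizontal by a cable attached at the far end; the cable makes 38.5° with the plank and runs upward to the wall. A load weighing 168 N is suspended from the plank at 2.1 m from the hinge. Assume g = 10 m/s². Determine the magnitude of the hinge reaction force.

Take torques about the hinge: T sin 38.5° · 2.7 = 85×10×1.35 + 168×2.1 = 1500.3 N·m.
So T = 1500.3 / (0.6225 × 2.7) = 892.62 N.
ΣF_x = 0: H_x = T cos 38.5° = 698.57 N.
ΣF_y = 0: H_y = (85×10 + 168) − T sin 38.5° = 1018 − 555.67 = 462.33 N.
|H| = √(H_x² + H_y²) = √((698.57)² + (462.33)²) = 837.71 N.

|H| ≈ 838 N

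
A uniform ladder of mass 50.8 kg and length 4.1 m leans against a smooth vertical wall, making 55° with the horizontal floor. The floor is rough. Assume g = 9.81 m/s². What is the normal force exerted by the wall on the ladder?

N_wall ≈ 174 N

Torques about the foot: N_wall · 4.1 sin 55° = 50.8×9.81×2.05 cos 55° → N_wall = 174.47 N.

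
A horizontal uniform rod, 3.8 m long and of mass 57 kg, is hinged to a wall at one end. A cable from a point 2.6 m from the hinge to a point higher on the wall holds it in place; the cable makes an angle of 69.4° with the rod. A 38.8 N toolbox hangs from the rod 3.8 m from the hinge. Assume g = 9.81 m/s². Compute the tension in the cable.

Take torques about the hinge: T sin 69.4° · 2.6 = 57×9.81×1.9 + 38.8×3.8 = 1209.9 N·m.
So T = 1209.9 / (0.9361 × 2.6) = 497.12 N.

T ≈ 497 N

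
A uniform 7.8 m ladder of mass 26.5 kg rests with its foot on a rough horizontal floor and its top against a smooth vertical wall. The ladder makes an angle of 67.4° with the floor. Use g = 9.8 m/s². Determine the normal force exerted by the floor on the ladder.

N_floor ≈ 260 N

ΣF_y = 0: N_floor = 26.5×9.8 = 259.7 N.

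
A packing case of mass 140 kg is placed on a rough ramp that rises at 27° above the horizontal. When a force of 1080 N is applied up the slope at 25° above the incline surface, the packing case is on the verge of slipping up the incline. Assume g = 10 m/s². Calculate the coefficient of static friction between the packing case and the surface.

μ ≈ 0.434

On the verge of sliding up the incline, friction is at its maximum μN and acts down the slope.
Perpendicular to incline: N = W cos 27° − P sin 25° = 1247 − 456.4 = 791 N.
Along incline: P cos 25° − μN = W sin 27° → μ = −(W sin 27° − P cos 25°) / N = 0.4339.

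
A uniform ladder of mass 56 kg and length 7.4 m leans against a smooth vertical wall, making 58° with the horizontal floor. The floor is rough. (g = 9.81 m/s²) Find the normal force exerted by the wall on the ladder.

N_wall ≈ 172 N

Torques about the foot: N_wall · 7.4 sin 58° = 56×9.81×3.7 cos 58° → N_wall = 171.64 N.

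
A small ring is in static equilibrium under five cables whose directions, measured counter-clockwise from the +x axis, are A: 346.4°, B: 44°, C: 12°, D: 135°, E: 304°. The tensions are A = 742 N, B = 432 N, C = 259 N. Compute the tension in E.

T_E ≈ 5430 N

Resolve: ΣF_x = 742 cos 346.4° + 432 cos 44° + 259 cos 12° + T_D cos 135° + T_E cos 304° = 0.
        ΣF_y = 742 sin 346.4° + 432 sin 44° + 259 sin 12° + T_D sin 135° + T_E sin 304° = 0.
The known terms sum to (1285, 179.5) N, so -0.7071 T_D + 0.5592 T_E = -1285 and 0.7071 T_D − 0.8290 T_E = -179.5.
Solving simultaneously: T_D = 6110 N, T_E = 5428 N.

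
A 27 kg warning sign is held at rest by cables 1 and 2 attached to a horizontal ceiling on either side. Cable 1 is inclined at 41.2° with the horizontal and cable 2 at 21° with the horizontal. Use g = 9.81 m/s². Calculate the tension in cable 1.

T_1 ≈ 280 N

Weight W = 27 × 9.81 = 264.9 N acts straight down.
Horizontal: T_1 cos 41.2° = T_2 cos 21°  →  T_2 = 0.8059 T_1.
Vertical: T_1 sin 41.2° + T_2 sin 21° = 264.9.
Substituting the horizontal relation into the vertical equation gives 0.9475 T_1 = 264.9, so T_1 = 279.5 N.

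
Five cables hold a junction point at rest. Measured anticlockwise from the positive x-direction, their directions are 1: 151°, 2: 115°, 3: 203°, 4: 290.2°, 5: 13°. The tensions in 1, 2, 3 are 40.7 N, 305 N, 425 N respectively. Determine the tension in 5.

Resolve: ΣF_x = 40.7 cos 151° + 305 cos 115° + 425 cos 203° + T_4 cos 290.2° + T_5 cos 13° = 0.
        ΣF_y = 40.7 sin 151° + 305 sin 115° + 425 sin 203° + T_4 sin 290.2° + T_5 sin 13° = 0.
The known terms sum to (-555.7, 130.1) N, so 0.3453 T_4 + 0.9744 T_5 = 555.7 and -0.9385 T_4 + 0.2250 T_5 = -130.1.
Solving simultaneously: T_4 = 253.8 N, T_5 = 480.4 N.

T_5 ≈ 480 N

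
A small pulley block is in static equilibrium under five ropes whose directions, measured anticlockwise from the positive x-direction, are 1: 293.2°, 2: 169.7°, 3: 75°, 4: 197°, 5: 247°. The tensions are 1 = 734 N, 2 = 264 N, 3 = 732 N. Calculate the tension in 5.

Resolve: ΣF_x = 734 cos 293.2° + 264 cos 169.7° + 732 cos 75° + T_4 cos 197° + T_5 cos 247° = 0.
        ΣF_y = 734 sin 293.2° + 264 sin 169.7° + 732 sin 75° + T_4 sin 197° + T_5 sin 247° = 0.
The known terms sum to (218.9, 79.62) N, so -0.9563 T_4 − 0.3907 T_5 = -218.9 and -0.2924 T_4 − 0.9205 T_5 = -79.62.
Solving simultaneously: T_4 = 222.4 N, T_5 = 15.86 N.

T_5 ≈ 15.9 N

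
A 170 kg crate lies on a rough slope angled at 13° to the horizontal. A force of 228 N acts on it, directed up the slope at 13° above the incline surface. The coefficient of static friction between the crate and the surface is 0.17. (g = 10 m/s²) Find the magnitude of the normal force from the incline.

Axes along / perpendicular to the incline. W sin 13° = 382.4 N down-slope; W cos 13° = 1656 N into the surface.
Perpendicular: N = W cos 13° − P sin 13° = 1656 − 51.29 = 1605 N.
Along incline: P cos 13° + f = W sin 13° (friction acts up-slope) → f = 382.4 − 222.2 = 160.3 N.
|f| = 160.3 N ≤ μN = 272.9 N, so the crate is indeed static.

N ≈ 1610 N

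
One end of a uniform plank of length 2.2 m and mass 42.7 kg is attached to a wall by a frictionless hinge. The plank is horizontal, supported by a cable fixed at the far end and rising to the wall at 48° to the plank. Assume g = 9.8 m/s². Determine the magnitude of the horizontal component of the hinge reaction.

H_x ≈ 188 N

Take torques about the hinge: T sin 48° · 2.2 = 42.7×9.8×1.1 = 460.31 N·m.
So T = 460.31 / (0.7431 × 2.2) = 281.55 N.
ΣF_x = 0: H_x = T cos 48° = 188.39 N.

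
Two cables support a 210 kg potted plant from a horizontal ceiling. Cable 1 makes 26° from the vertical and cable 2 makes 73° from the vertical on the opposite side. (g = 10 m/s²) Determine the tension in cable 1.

T_1 ≈ 2030 N

Angles from the horizontal: cable 1 is 90° − 26° = 64°, cable 2 is 90° − 73° = 17°.
Weight W = 210 × 10 = 2100 N acts straight down.
Horizontal: T_1 cos 64° = T_2 cos 17°  →  T_2 = 0.4584 T_1.
Vertical: T_1 sin 64° + T_2 sin 17° = 2100.
Substituting the horizontal relation into the vertical equation gives 1.033 T_1 = 2100, so T_1 = 2033 N.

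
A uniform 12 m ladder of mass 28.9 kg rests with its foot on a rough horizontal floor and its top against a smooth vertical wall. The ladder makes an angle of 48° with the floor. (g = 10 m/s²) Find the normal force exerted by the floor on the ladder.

ΣF_y = 0: N_floor = 28.9×10 = 289 N.

N_floor ≈ 289 N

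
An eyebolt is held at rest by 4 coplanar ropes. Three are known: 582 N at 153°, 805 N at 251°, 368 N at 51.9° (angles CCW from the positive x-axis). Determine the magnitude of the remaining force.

F ≈ 591 N

Sum the known components: ΣF_x = -553.6 N, ΣF_y = -207.3 N.
For equilibrium the remaining force must supply (−ΣF_x, −ΣF_y) = (553.6, 207.3) N.
Magnitude = √((553.6)² + (207.3)²) = 591.1 N; direction = atan2(207.3, 553.6) = 20.5°.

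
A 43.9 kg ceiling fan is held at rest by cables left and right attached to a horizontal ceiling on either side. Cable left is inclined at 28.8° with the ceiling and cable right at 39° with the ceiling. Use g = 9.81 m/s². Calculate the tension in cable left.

T_left ≈ 361 N

Weight W = 43.9 × 9.81 = 430.7 N acts straight down.
Horizontal: T_left cos 28.8° = T_right cos 39°  →  T_right = 1.128 T_left.
Vertical: T_left sin 28.8° + T_right sin 39° = 430.7.
Substituting the horizontal relation into the vertical equation gives 1.191 T_left = 430.7, so T_left = 361.5 N.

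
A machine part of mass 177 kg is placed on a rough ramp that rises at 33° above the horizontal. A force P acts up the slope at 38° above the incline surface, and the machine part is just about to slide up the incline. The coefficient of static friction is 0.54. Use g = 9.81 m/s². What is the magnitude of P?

P ≈ 1550 N

On the verge of sliding up the incline, friction equals μN and acts down the slope.
Perpendicular: N + P sin 38° = W cos 33° = 1456 N.
Along incline: P cos 38° = W sin 33° + μN  with W sin 33° = 945.7 N.
Solving the pair for P and N: P = 1546 N, N = 504.5 N (and f = μN = 272.4 N).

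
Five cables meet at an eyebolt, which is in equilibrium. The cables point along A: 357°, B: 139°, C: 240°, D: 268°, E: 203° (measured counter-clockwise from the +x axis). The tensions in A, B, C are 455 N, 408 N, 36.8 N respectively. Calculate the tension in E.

T_E ≈ 133 N

Resolve: ΣF_x = 455 cos 357° + 408 cos 139° + 36.8 cos 240° + T_D cos 268° + T_E cos 203° = 0.
        ΣF_y = 455 sin 357° + 408 sin 139° + 36.8 sin 240° + T_D sin 268° + T_E sin 203° = 0.
The known terms sum to (128.1, 212) N, so -0.0349 T_D − 0.9205 T_E = -128.1 and -0.9994 T_D − 0.3907 T_E = -212.
Solving simultaneously: T_D = 160.1 N, T_E = 133 N.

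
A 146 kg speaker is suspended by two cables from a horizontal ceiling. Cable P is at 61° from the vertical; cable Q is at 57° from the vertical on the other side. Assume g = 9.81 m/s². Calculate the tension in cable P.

T_P ≈ 1360 N

Angles from the horizontal: cable P is 90° − 61° = 29°, cable Q is 90° − 57° = 33°.
Weight W = 146 × 9.81 = 1432 N acts straight down.
Horizontal: T_P cos 29° = T_Q cos 33°  →  T_Q = 1.043 T_P.
Vertical: T_P sin 29° + T_Q sin 33° = 1432.
Substituting the horizontal relation into the vertical equation gives 1.053 T_P = 1432, so T_P = 1360 N.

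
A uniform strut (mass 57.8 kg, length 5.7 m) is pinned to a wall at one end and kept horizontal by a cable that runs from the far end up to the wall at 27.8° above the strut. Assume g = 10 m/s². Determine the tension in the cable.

Take torques about the hinge: T sin 27.8° · 5.7 = 57.8×10×2.85 = 1647.3 N·m.
So T = 1647.3 / (0.4664 × 5.7) = 619.66 N.

T ≈ 620 N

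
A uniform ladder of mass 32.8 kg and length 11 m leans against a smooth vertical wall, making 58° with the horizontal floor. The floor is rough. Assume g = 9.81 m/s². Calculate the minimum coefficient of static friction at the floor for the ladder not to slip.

ΣF_y = 0: N_floor = 32.8×9.81 = 321.77 N.
Torques about the foot: N_wall · 11 sin 58° = 32.8×9.81×5.5 cos 58° → N_wall = 100.53 N.
ΣF_x = 0: f_floor = N_wall = 100.53 N.
μ_min = f_floor / N_floor = 100.53 / 321.77 = 0.3124.

μ_min ≈ 0.312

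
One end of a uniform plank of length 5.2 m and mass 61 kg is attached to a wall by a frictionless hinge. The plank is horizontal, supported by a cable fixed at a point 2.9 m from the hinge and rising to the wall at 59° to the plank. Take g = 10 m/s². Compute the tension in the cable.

Take torques about the hinge: T sin 59° · 2.9 = 61×10×2.6 = 1586 N·m.
So T = 1586 / (0.8572 × 2.9) = 638.03 N.

T ≈ 638 N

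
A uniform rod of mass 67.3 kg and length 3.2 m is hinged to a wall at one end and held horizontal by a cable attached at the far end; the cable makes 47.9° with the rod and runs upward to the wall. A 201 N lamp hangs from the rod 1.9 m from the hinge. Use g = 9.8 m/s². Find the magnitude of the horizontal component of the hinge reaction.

Take torques about the hinge: T sin 47.9° · 3.2 = 67.3×9.8×1.6 + 201×1.9 = 1437.2 N·m.
So T = 1437.2 / (0.7420 × 3.2) = 605.29 N.
ΣF_x = 0: H_x = T cos 47.9° = 405.81 N.

H_x ≈ 406 N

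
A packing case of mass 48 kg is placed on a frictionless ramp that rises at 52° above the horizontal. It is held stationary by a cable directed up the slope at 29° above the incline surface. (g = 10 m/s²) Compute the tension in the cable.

Take axes along and perpendicular to the incline. Weight components: W sin 52° = 378.2 N down-slope, W cos 52° = 295.5 N into the surface.
Along incline: T cos 29° = W sin 52° → T = 432.5 N.
Perpendicular: N = W cos 52° − T sin 29° = 85.85 N.

T ≈ 432 N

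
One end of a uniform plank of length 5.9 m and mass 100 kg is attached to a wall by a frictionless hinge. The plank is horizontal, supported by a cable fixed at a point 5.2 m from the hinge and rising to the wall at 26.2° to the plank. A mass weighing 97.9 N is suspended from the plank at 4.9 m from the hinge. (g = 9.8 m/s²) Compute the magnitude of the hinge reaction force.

Take torques about the hinge: T sin 26.2° · 5.2 = 100×9.8×2.95 + 97.9×4.9 = 3370.7 N·m.
So T = 3370.7 / (0.4415 × 5.2) = 1468.2 N.
ΣF_x = 0: H_x = T cos 26.2° = 1317.3 N.
ΣF_y = 0: H_y = (100×9.8 + 97.9) − T sin 26.2° = 1077.9 − 648.21 = 429.69 N.
|H| = √(H_x² + H_y²) = √((1317.3)² + (429.69)²) = 1385.6 N.

|H| ≈ 1390 N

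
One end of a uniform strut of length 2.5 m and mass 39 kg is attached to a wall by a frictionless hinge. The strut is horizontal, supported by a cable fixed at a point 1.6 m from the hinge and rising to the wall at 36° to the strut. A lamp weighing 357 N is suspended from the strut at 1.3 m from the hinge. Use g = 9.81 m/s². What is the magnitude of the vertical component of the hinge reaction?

|H_y| ≈ 151 N

Take torques about the hinge: T sin 36° · 1.6 = 39×9.81×1.25 + 357×1.3 = 942.34 N·m.
So T = 942.34 / (0.5878 × 1.6) = 1002 N.
ΣF_y = 0: H_y = (39×9.81 + 357) − T sin 36° = 739.59 − 588.96 = 150.63 N.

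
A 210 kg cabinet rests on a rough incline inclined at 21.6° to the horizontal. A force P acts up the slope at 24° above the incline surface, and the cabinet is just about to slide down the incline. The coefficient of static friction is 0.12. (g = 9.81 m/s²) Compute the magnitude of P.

On the verge of sliding down the incline, friction equals μN and acts up the slope.
Perpendicular: N + P sin 24° = W cos 21.6° = 1915 N.
Along incline: P cos 24° + μN = W sin 21.6° with W sin 21.6° = 758.4 N.
Solving the pair for P and N: P = 611.2 N, N = 1667 N (and f = μN = 200 N).

P ≈ 611 N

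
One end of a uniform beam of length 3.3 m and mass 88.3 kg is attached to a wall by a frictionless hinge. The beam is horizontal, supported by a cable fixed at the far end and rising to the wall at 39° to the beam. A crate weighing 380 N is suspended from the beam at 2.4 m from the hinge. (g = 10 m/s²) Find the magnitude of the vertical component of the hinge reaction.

|H_y| ≈ 545 N

Take torques about the hinge: T sin 39° · 3.3 = 88.3×10×1.65 + 380×2.4 = 2368.9 N·m.
So T = 2368.9 / (0.6293 × 3.3) = 1140.7 N.
ΣF_y = 0: H_y = (88.3×10 + 380) − T sin 39° = 1263 − 717.86 = 545.14 N.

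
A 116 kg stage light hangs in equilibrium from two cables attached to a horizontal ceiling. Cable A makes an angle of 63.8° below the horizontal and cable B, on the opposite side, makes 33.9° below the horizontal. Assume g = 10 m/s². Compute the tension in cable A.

T_A ≈ 972 N

Weight W = 116 × 10 = 1160 N acts straight down.
Horizontal: T_A cos 63.8° = T_B cos 33.9°  →  T_B = 0.5319 T_A.
Vertical: T_A sin 63.8° + T_B sin 33.9° = 1160.
Substituting the horizontal relation into the vertical equation gives 1.194 T_A = 1160, so T_A = 971.6 N.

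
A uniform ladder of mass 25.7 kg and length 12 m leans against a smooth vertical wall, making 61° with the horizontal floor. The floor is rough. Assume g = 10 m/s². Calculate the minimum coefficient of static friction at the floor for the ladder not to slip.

μ_min ≈ 0.277

ΣF_y = 0: N_floor = 25.7×10 = 257 N.
Torques about the foot: N_wall · 12 sin 61° = 25.7×10×6 cos 61° → N_wall = 71.229 N.
ΣF_x = 0: f_floor = N_wall = 71.229 N.
μ_min = f_floor / N_floor = 71.229 / 257 = 0.2772.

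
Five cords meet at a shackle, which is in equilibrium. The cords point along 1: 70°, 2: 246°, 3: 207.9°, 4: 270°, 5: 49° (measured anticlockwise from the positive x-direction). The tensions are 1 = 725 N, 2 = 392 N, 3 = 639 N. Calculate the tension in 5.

T_5 ≈ 726 N

Resolve: ΣF_x = 725 cos 70° + 392 cos 246° + 639 cos 207.9° + T_4 cos 270° + T_5 cos 49° = 0.
        ΣF_y = 725 sin 70° + 392 sin 246° + 639 sin 207.9° + T_4 sin 270° + T_5 sin 49° = 0.
The known terms sum to (-476.2, 24.16) N, so 0.0000 T_4 + 0.6561 T_5 = 476.2 and -1.0000 T_4 + 0.7547 T_5 = -24.16.
Solving simultaneously: T_4 = 572 N, T_5 = 725.9 N.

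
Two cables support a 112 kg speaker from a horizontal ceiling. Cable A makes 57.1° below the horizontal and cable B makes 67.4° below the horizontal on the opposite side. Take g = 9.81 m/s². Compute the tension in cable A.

Weight W = 112 × 9.81 = 1099 N acts straight down.
Horizontal: T_A cos 57.1° = T_B cos 67.4°  →  T_B = 1.413 T_A.
Vertical: T_A sin 57.1° + T_B sin 67.4° = 1099.
Substituting the horizontal relation into the vertical equation gives 2.145 T_A = 1099, so T_A = 512.3 N.

T_A ≈ 512 N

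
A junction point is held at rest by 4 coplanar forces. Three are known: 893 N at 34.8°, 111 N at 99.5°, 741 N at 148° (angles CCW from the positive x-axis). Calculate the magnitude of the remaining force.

Sum the known components: ΣF_x = 86.56 N, ΣF_y = 1012 N.
For equilibrium the remaining force must supply (−ΣF_x, −ΣF_y) = (-86.56, -1012) N.
Magnitude = √((-86.56)² + (-1012)²) = 1015 N; direction = atan2(-1012, -86.56) = 265.1°.

F ≈ 1020 N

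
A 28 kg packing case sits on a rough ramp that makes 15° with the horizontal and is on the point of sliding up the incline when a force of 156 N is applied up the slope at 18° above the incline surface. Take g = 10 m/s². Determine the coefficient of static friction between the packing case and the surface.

On the verge of sliding up the incline, friction is at its maximum μN and acts down the slope.
Perpendicular to incline: N = W cos 15° − P sin 18° = 270.5 − 48.21 = 222.3 N.
Along incline: P cos 18° − μN = W sin 15° → μ = −(W sin 15° − P cos 18°) / N = 0.3415.

μ ≈ 0.341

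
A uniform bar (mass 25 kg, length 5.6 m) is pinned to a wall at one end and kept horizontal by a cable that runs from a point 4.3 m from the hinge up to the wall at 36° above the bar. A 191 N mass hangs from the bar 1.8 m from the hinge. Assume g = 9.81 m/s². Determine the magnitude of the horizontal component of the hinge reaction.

H_x ≈ 330 N

Take torques about the hinge: T sin 36° · 4.3 = 25×9.81×2.8 + 191×1.8 = 1030.5 N·m.
So T = 1030.5 / (0.5878 × 4.3) = 407.72 N.
ΣF_x = 0: H_x = T cos 36° = 329.85 N.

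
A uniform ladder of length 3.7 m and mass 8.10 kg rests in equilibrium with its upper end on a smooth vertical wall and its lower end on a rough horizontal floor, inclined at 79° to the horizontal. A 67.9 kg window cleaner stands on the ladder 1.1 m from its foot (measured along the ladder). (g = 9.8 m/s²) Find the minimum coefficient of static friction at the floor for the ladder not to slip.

μ_min ≈ 0.0620

ΣF_y = 0: N_floor = 8.10×9.8 + 67.9×9.8 = 744.8 N.
Torques about the foot: N_wall · 3.7 sin 79° = 8.10×9.8×1.85 cos 79° + 67.9×9.8×1.1 cos 79° → N_wall = 46.169 N.
ΣF_x = 0: f_floor = N_wall = 46.169 N.
μ_min = f_floor / N_floor = 46.169 / 744.8 = 0.06199.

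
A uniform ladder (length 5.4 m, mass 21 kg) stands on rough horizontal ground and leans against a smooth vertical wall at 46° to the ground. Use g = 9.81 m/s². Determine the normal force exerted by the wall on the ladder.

N_wall ≈ 99.5 N

Torques about the foot: N_wall · 5.4 sin 46° = 21×9.81×2.7 cos 46° → N_wall = 99.471 N.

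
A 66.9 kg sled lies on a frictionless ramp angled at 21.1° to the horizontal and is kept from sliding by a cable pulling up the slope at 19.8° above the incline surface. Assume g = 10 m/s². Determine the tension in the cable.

T ≈ 256 N

Take axes along and perpendicular to the incline. Weight components: W sin 21.1° = 240.8 N down-slope, W cos 21.1° = 624.1 N into the surface.
Along incline: T cos 19.8° = W sin 21.1° → T = 256 N.
Perpendicular: N = W cos 21.1° − T sin 19.8° = 537.4 N.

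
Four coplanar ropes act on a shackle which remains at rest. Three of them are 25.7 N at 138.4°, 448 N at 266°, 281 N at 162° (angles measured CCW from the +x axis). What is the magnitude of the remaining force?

F ≈ 468 N

Sum the known components: ΣF_x = -317.7 N, ΣF_y = -343 N.
For equilibrium the remaining force must supply (−ΣF_x, −ΣF_y) = (317.7, 343) N.
Magnitude = √((317.7)² + (343)²) = 467.5 N; direction = atan2(343, 317.7) = 47.2°.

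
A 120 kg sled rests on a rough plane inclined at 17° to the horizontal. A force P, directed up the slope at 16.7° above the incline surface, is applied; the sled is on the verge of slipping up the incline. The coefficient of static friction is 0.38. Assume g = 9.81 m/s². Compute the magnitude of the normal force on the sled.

On the verge of sliding up the incline, friction equals μN and acts down the slope.
Perpendicular: N + P sin 16.7° = W cos 17° = 1126 N.
Along incline: P cos 16.7° = W sin 17° + μN  with W sin 17° = 344.2 N.
Solving the pair for P and N: P = 723.5 N, N = 917.9 N (and f = μN = 348.8 N).

N ≈ 918 N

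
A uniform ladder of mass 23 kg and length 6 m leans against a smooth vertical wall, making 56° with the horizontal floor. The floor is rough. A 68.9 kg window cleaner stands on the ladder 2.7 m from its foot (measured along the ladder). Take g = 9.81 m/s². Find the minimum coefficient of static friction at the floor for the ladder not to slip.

ΣF_y = 0: N_floor = 23×9.81 + 68.9×9.81 = 901.54 N.
Torques about the foot: N_wall · 6 sin 56° = 23×9.81×3 cos 56° + 68.9×9.81×2.7 cos 56° → N_wall = 281.25 N.
ΣF_x = 0: f_floor = N_wall = 281.25 N.
μ_min = f_floor / N_floor = 281.25 / 901.54 = 0.312.

μ_min ≈ 0.312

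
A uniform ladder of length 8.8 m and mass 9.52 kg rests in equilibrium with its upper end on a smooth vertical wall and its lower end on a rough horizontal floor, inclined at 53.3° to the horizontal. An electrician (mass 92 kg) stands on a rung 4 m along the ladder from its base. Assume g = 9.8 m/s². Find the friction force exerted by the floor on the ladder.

Torques about the foot: N_wall · 8.8 sin 53.3° = 9.52×9.8×4.4 cos 53.3° + 92×9.8×4 cos 53.3° → N_wall = 340.24 N.
ΣF_x = 0: f_floor = N_wall = 340.24 N.

f ≈ 340 N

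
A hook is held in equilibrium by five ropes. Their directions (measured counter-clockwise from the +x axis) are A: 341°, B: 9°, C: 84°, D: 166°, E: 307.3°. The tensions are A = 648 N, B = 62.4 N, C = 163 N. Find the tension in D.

T_D ≈ 842 N

Resolve: ΣF_x = 648 cos 341° + 62.4 cos 9° + 163 cos 84° + T_D cos 166° + T_E cos 307.3° = 0.
        ΣF_y = 648 sin 341° + 62.4 sin 9° + 163 sin 84° + T_D sin 166° + T_E sin 307.3° = 0.
The known terms sum to (691.4, -39.1) N, so -0.9703 T_D + 0.6060 T_E = -691.4 and 0.2419 T_D − 0.7955 T_E = 39.1.
Solving simultaneously: T_D = 841.7 N, T_E = 206.8 N.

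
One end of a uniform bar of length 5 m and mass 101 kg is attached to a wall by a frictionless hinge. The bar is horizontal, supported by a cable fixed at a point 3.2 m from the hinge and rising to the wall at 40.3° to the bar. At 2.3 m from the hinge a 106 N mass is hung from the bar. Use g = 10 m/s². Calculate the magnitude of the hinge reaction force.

Take torques about the hinge: T sin 40.3° · 3.2 = 101×10×2.5 + 106×2.3 = 2768.8 N·m.
So T = 2768.8 / (0.6468 × 3.2) = 1337.8 N.
ΣF_x = 0: H_x = T cos 40.3° = 1020.3 N.
ΣF_y = 0: H_y = (101×10 + 106) − T sin 40.3° = 1116 − 865.25 = 250.75 N.
|H| = √(H_x² + H_y²) = √((1020.3)² + (250.75)²) = 1050.6 N.

|H| ≈ 1050 N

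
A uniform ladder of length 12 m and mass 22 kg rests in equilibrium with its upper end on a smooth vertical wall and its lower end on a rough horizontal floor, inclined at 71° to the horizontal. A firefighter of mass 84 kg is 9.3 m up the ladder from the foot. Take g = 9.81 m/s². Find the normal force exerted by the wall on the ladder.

Torques about the foot: N_wall · 12 sin 71° = 22×9.81×6 cos 71° + 84×9.81×9.3 cos 71° → N_wall = 257.05 N.

N_wall ≈ 257 N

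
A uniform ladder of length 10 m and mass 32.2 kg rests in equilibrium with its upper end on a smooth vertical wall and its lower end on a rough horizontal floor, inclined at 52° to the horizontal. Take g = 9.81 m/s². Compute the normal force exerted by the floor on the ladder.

N_floor ≈ 316 N

ΣF_y = 0: N_floor = 32.2×9.81 = 315.88 N.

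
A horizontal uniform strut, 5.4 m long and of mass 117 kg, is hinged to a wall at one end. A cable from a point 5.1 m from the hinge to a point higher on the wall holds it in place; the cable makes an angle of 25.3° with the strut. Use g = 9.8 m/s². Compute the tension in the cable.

Take torques about the hinge: T sin 25.3° · 5.1 = 117×9.8×2.7 = 3095.8 N·m.
So T = 3095.8 / (0.4274 × 5.1) = 1420.4 N.

T ≈ 1420 N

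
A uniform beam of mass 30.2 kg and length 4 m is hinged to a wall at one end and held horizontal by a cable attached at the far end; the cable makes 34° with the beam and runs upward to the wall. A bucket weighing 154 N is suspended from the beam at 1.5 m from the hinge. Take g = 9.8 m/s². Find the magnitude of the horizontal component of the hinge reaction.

H_x ≈ 305 N

Take torques about the hinge: T sin 34° · 4 = 30.2×9.8×2 + 154×1.5 = 822.92 N·m.
So T = 822.92 / (0.5592 × 4) = 367.91 N.
ΣF_x = 0: H_x = T cos 34° = 305.01 N.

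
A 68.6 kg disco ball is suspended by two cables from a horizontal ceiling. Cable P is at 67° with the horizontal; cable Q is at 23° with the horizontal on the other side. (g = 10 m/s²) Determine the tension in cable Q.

Weight W = 68.6 × 10 = 686 N acts straight down.
Horizontal: T_P cos 67° = T_Q cos 23°  →  T_P = 2.356 T_Q.
Vertical: T_P sin 67° + T_Q sin 23° = 686.
Substituting the horizontal relation into the vertical equation gives 2.559 T_Q = 686, so T_Q = 268 N.

T_Q ≈ 268 N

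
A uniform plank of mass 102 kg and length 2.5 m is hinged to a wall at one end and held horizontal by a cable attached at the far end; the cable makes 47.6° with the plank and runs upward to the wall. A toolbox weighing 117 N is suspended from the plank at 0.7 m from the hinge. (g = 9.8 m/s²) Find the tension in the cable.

Take torques about the hinge: T sin 47.6° · 2.5 = 102×9.8×1.25 + 117×0.7 = 1331.4 N·m.
So T = 1331.4 / (0.7385 × 2.5) = 721.18 N.

T ≈ 721 N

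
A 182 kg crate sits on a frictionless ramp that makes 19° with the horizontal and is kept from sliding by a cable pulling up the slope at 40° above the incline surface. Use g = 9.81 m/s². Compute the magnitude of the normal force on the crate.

N ≈ 1200 N

Take axes along and perpendicular to the incline. Weight components: W sin 19° = 581.3 N down-slope, W cos 19° = 1688 N into the surface.
Along incline: T cos 40° = W sin 19° → T = 758.8 N.
Perpendicular: N = W cos 19° − T sin 40° = 1200 N.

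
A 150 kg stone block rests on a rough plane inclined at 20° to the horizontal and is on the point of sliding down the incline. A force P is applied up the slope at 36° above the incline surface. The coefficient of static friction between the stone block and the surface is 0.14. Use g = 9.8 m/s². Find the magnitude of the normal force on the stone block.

On the verge of sliding down the incline, friction equals μN and acts up the slope.
Perpendicular: N + P sin 36° = W cos 20° = 1381 N.
Along incline: P cos 36° + μN = W sin 20° with W sin 20° = 502.8 N.
Solving the pair for P and N: P = 425.7 N, N = 1131 N (and f = μN = 158.4 N).

N ≈ 1130 N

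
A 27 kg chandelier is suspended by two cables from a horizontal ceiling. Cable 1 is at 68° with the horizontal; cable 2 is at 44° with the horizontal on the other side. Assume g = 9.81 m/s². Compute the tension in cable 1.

T_1 ≈ 205 N

Weight W = 27 × 9.81 = 264.9 N acts straight down.
Horizontal: T_1 cos 68° = T_2 cos 44°  →  T_2 = 0.5208 T_1.
Vertical: T_1 sin 68° + T_2 sin 44° = 264.9.
Substituting the horizontal relation into the vertical equation gives 1.289 T_1 = 264.9, so T_1 = 205.5 N.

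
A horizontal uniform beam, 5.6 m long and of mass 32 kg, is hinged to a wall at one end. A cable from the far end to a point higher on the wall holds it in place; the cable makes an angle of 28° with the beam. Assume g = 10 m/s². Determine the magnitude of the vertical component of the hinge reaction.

Take torques about the hinge: T sin 28° · 5.6 = 32×10×2.8 = 896 N·m.
So T = 896 / (0.4695 × 5.6) = 340.81 N.
ΣF_y = 0: H_y = (32×10) − T sin 28° = 320 − 160 = 160 N.

|H_y| ≈ 160 N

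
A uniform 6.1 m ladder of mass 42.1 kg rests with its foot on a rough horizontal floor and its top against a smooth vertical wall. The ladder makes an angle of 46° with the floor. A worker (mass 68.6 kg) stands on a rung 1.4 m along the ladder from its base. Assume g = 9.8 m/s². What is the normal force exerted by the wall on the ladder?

Torques about the foot: N_wall · 6.1 sin 46° = 42.1×9.8×3.05 cos 46° + 68.6×9.8×1.4 cos 46° → N_wall = 348.21 N.

N_wall ≈ 348 N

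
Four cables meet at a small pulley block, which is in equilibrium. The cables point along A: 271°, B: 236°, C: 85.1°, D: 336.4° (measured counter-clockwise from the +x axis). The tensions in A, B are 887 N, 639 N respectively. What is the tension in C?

T_C ≈ 1510 N

Resolve: ΣF_x = 887 cos 271° + 639 cos 236° + T_C cos 85.1° + T_D cos 336.4° = 0.
        ΣF_y = 887 sin 271° + 639 sin 236° + T_C sin 85.1° + T_D sin 336.4° = 0.
The known terms sum to (-341.8, -1417) N, so 0.0854 T_C + 0.9164 T_D = 341.8 and 0.9963 T_C − 0.4003 T_D = 1417.
Solving simultaneously: T_C = 1515 N, T_D = 231.8 N.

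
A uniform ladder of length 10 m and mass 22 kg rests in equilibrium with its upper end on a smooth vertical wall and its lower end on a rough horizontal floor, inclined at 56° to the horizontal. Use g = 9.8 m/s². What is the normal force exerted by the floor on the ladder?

ΣF_y = 0: N_floor = 22×9.8 = 215.6 N.

N_floor ≈ 216 N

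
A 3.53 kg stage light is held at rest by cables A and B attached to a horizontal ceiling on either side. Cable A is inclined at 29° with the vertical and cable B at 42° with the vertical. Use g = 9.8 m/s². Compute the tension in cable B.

Angles from the horizontal: cable A is 90° − 29° = 61°, cable B is 90° − 42° = 48°.
Weight W = 3.53 × 9.8 = 34.59 N acts straight down.
Horizontal: T_A cos 61° = T_B cos 48°  →  T_A = 1.38 T_B.
Vertical: T_A sin 61° + T_B sin 48° = 34.59.
Substituting the horizontal relation into the vertical equation gives 1.95 T_B = 34.59, so T_B = 17.74 N.

T_B ≈ 17.7 N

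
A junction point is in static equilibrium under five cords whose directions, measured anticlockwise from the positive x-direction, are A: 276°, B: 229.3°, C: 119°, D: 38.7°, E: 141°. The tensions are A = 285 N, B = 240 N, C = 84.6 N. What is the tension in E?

Resolve: ΣF_x = 285 cos 276° + 240 cos 229.3° + 84.6 cos 119° + T_D cos 38.7° + T_E cos 141° = 0.
        ΣF_y = 285 sin 276° + 240 sin 229.3° + 84.6 sin 119° + T_D sin 38.7° + T_E sin 141° = 0.
The known terms sum to (-167.7, -391.4) N, so 0.7804 T_D − 0.7771 T_E = 167.7 and 0.6252 T_D + 0.6293 T_E = 391.4.
Solving simultaneously: T_D = 419.4 N, T_E = 205.3 N.

T_E ≈ 205 N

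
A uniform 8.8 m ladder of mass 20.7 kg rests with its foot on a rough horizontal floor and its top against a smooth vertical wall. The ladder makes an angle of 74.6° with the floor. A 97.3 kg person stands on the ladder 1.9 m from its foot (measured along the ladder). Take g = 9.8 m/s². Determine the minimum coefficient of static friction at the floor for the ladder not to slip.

μ_min ≈ 0.0732

ΣF_y = 0: N_floor = 20.7×9.8 + 97.3×9.8 = 1156.4 N.
Torques about the foot: N_wall · 8.8 sin 74.6° = 20.7×9.8×4.4 cos 74.6° + 97.3×9.8×1.9 cos 74.6° → N_wall = 84.647 N.
ΣF_x = 0: f_floor = N_wall = 84.647 N.
μ_min = f_floor / N_floor = 84.647 / 1156.4 = 0.0732.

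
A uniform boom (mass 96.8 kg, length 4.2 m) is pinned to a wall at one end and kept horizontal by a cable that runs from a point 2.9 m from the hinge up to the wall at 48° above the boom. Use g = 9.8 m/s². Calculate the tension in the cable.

T ≈ 924 N

Take torques about the hinge: T sin 48° · 2.9 = 96.8×9.8×2.1 = 1992.1 N·m.
So T = 1992.1 / (0.7431 × 2.9) = 924.38 N.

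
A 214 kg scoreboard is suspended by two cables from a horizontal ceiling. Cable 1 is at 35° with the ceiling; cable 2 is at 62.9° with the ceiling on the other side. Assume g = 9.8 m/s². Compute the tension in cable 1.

T_1 ≈ 965 N

Weight W = 214 × 9.8 = 2097 N acts straight down.
Horizontal: T_1 cos 35° = T_2 cos 62.9°  →  T_2 = 1.798 T_1.
Vertical: T_1 sin 35° + T_2 sin 62.9° = 2097.
Substituting the horizontal relation into the vertical equation gives 2.174 T_1 = 2097, so T_1 = 964.5 N.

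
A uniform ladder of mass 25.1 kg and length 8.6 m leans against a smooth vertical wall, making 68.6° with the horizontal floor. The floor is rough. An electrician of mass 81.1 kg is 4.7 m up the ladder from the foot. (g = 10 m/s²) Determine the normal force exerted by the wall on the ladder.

Torques about the foot: N_wall · 8.6 sin 68.6° = 25.1×10×4.3 cos 68.6° + 81.1×10×4.7 cos 68.6° → N_wall = 222.88 N.

N_wall ≈ 223 N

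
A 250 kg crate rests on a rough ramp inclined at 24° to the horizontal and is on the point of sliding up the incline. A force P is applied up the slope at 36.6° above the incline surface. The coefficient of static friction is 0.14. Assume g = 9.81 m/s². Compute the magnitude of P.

On the verge of sliding up the incline, friction equals μN and acts down the slope.
Perpendicular: N + P sin 36.6° = W cos 24° = 2240 N.
Along incline: P cos 36.6° = W sin 24° + μN  with W sin 24° = 997.5 N.
Solving the pair for P and N: P = 1479 N, N = 1358 N (and f = μN = 190.2 N).

P ≈ 1480 N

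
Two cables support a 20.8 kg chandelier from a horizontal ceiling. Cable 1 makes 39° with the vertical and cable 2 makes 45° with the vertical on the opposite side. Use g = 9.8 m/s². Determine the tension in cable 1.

T_1 ≈ 145 N

Angles from the horizontal: cable 1 is 90° − 39° = 51°, cable 2 is 90° − 45° = 45°.
Weight W = 20.8 × 9.8 = 203.8 N acts straight down.
Horizontal: T_1 cos 51° = T_2 cos 45°  →  T_2 = 0.89 T_1.
Vertical: T_1 sin 51° + T_2 sin 45° = 203.8.
Substituting the horizontal relation into the vertical equation gives 1.406 T_1 = 203.8, so T_1 = 144.9 N.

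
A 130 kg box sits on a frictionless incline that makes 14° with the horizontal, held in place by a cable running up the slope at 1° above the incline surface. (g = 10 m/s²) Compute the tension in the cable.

Take axes along and perpendicular to the incline. Weight components: W sin 14° = 314.5 N down-slope, W cos 14° = 1261 N into the surface.
Along incline: T cos 1° = W sin 14° → T = 314.5 N.
Perpendicular: N = W cos 14° − T sin 1° = 1256 N.

T ≈ 315 N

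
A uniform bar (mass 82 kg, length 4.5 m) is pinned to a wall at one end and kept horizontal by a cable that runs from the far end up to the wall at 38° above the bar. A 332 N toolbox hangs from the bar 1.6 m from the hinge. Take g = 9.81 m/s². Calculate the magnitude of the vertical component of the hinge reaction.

Take torques about the hinge: T sin 38° · 4.5 = 82×9.81×2.25 + 332×1.6 = 2341.1 N·m.
So T = 2341.1 / (0.6157 × 4.5) = 845.03 N.
ΣF_y = 0: H_y = (82×9.81 + 332) − T sin 38° = 1136.4 − 520.25 = 616.17 N.

|H_y| ≈ 616 N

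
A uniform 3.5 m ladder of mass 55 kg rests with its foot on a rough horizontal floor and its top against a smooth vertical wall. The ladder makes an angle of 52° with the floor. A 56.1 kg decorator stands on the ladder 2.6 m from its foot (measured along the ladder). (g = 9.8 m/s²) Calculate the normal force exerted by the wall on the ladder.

N_wall ≈ 530 N

Torques about the foot: N_wall · 3.5 sin 52° = 55×9.8×1.75 cos 52° + 56.1×9.8×2.6 cos 52° → N_wall = 529.64 N.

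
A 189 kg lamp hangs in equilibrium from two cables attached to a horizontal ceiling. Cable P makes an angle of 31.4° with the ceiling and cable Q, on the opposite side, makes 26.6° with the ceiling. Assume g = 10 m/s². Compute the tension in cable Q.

T_Q ≈ 1900 N

Weight W = 189 × 10 = 1890 N acts straight down.
Horizontal: T_P cos 31.4° = T_Q cos 26.6°  →  T_P = 1.048 T_Q.
Vertical: T_P sin 31.4° + T_Q sin 26.6° = 1890.
Substituting the horizontal relation into the vertical equation gives 0.9936 T_Q = 1890, so T_Q = 1902 N.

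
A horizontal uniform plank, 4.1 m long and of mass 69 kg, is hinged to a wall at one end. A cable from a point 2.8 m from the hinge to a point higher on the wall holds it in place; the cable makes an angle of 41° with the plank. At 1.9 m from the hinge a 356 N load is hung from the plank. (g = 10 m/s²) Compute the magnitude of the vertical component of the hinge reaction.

Take torques about the hinge: T sin 41° · 2.8 = 69×10×2.05 + 356×1.9 = 2090.9 N·m.
So T = 2090.9 / (0.6561 × 2.8) = 1138.2 N.
ΣF_y = 0: H_y = (69×10 + 356) − T sin 41° = 1046 − 746.75 = 299.25 N.

|H_y| ≈ 299 N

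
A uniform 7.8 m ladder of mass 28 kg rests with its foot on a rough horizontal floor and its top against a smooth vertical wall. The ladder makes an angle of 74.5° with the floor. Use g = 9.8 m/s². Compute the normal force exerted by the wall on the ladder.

Torques about the foot: N_wall · 7.8 sin 74.5° = 28×9.8×3.9 cos 74.5° → N_wall = 38.049 N.

N_wall ≈ 38 N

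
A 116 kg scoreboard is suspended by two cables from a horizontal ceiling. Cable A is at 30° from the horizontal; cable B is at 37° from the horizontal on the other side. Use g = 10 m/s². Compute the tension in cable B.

T_B ≈ 1090 N

Weight W = 116 × 10 = 1160 N acts straight down.
Horizontal: T_A cos 30° = T_B cos 37°  →  T_A = 0.9222 T_B.
Vertical: T_A sin 30° + T_B sin 37° = 1160.
Substituting the horizontal relation into the vertical equation gives 1.063 T_B = 1160, so T_B = 1091 N.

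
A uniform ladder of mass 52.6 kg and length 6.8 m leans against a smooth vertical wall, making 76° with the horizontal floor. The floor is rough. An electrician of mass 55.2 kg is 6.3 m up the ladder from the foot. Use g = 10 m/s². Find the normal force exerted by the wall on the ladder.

Torques about the foot: N_wall · 6.8 sin 76° = 52.6×10×3.4 cos 76° + 55.2×10×6.3 cos 76° → N_wall = 193.08 N.

N_wall ≈ 193 N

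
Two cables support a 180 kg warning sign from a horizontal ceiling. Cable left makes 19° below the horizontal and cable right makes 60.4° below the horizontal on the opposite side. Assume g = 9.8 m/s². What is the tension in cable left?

T_left ≈ 886 N

Weight W = 180 × 9.8 = 1764 N acts straight down.
Horizontal: T_left cos 19° = T_right cos 60.4°  →  T_right = 1.914 T_left.
Vertical: T_left sin 19° + T_right sin 60.4° = 1764.
Substituting the horizontal relation into the vertical equation gives 1.99 T_left = 1764, so T_left = 886.4 N.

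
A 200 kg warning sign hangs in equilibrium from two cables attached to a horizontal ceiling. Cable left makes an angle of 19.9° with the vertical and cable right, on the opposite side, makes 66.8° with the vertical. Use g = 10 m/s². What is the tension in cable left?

T_left ≈ 1840 N

Angles from the horizontal: cable left is 90° − 19.9° = 70.1°, cable right is 90° − 66.8° = 23.2°.
Weight W = 200 × 10 = 2000 N acts straight down.
Horizontal: T_left cos 70.1° = T_right cos 23.2°  →  T_right = 0.3703 T_left.
Vertical: T_left sin 70.1° + T_right sin 23.2° = 2000.
Substituting the horizontal relation into the vertical equation gives 1.086 T_left = 2000, so T_left = 1841 N.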